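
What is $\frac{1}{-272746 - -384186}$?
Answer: $\frac{1}{111440} \approx 8.9734 \cdot 10^{-6}$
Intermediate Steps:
$\frac{1}{-272746 - -384186} = \frac{1}{-272746 + 384186} = \frac{1}{111440}$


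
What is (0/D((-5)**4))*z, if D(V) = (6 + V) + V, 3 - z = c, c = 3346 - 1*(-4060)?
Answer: 0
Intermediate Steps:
c = 7406 (c = 3346 + 4060 = 7406)
z = -7403 (z = 3 - 1*7406 = 3 - 7406 = -7403)
D(V) = 6 + 2*V
(0/D((-5)**4))*z = (0/(6 + 2*(-5)**4))*(-7403) = (0/(6 + 2*625))*(-7403) = (0/(6 + 1250))*(-7403) = (0/1256)*(-7403) = (0*(1/1256))*(-7403) = 0*(-7403) = 0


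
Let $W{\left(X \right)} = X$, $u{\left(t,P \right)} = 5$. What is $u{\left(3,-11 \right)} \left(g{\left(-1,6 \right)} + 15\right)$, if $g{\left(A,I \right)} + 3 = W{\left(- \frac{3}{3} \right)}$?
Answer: $55$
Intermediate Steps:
$g{\left(A,I \right)} = -4$ ($g{\left(A,I \right)} = -3 - \frac{3}{3} = -3 - 1 = -4$)
$u{\left(3,-11 \right)} \left(g{\left(-1,6 \right)} + 15\right) = 5 \left(-4 + 15\right) = 5 \cdot 11 = 55$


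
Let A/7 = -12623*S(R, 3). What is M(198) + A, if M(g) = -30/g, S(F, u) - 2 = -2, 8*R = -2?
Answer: -5/33 ≈ -0.15152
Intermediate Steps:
R = -¼ (R = (⅛)*(-2) = -¼ ≈ -0.25000)
S(F, u) = 0 (S(F, u) = 2 - 2 = 0)
A = 0 (A = 7*(-12623*0) = 7*0 = 0)
M(198) + A = -30/198 + 0 = -30*1/198 + 0 = -5/33 + 0 = -5/33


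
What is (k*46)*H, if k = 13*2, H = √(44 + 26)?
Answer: 1196*√70 ≈ 10006.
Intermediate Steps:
H = √70 ≈ 8.3666
k = 26
(k*46)*H = (26*46)*√70 = 1196*√70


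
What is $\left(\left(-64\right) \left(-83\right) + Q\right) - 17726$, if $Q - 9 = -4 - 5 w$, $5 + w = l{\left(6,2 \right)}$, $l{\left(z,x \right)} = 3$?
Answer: $-12399$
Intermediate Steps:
$w = -2$ ($w = -5 + 3 = -2$)
$Q = 15$ ($Q = 9 - -6 = 9 + \left(-4 + 10\right) = 9 + 6 = 15$)
$\left(\left(-64\right) \left(-83\right) + Q\right) - 17726 = \left(\left(-64\right) \left(-83\right) + 15\right) - 17726 = \left(5312 + 15\right) - 17726 = 5327 - 17726 = -12399$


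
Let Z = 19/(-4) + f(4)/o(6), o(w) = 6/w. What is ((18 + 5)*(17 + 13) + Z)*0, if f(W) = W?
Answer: 0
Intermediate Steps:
Z = -¾ (Z = 19/(-4) + 4/((6/6)) = 19*(-¼) + 4/((6*(⅙))) = -19/4 + 4/1 = -19/4 + 4*1 = -19/4 + 4 = -¾ ≈ -0.75000)
((18 + 5)*(17 + 13) + Z)*0 = ((18 + 5)*(17 + 13) - ¾)*0 = (23*30 - ¾)*0 = (690 - ¾)*0 = (2757/4)*0 = 0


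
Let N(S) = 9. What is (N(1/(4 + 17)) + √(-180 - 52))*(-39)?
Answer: -351 - 78*I*√58 ≈ -351.0 - 594.03*I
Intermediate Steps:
(N(1/(4 + 17)) + √(-180 - 52))*(-39) = (9 + √(-180 - 52))*(-39) = (9 + √(-232))*(-39) = (9 + 2*I*√58)*(-39) = -351 - 78*I*√58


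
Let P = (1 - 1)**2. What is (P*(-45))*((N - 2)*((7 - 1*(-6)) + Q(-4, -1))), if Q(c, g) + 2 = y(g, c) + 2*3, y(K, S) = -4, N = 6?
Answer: 0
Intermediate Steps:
Q(c, g) = 0 (Q(c, g) = -2 + (-4 + 2*3) = -2 + (-4 + 6) = -2 + 2 = 0)
P = 0 (P = 0**2 = 0)
(P*(-45))*((N - 2)*((7 - 1*(-6)) + Q(-4, -1))) = (0*(-45))*((6 - 2)*((7 - 1*(-6)) + 0)) = 0*(4*((7 + 6) + 0)) = 0*(4*(13 + 0)) = 0*(4*13) = 0*52 = 0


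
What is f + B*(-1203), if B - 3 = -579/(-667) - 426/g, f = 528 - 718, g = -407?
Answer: -1656624116/271469 ≈ -6102.4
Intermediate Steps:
f = -190
B = 1334202/271469 (B = 3 + (-579/(-667) - 426/(-407)) = 3 + (-579*(-1/667) - 426*(-1/407)) = 3 + (579/667 + 426/407) = 3 + 519795/271469 = 1334202/271469 ≈ 4.9147)
f + B*(-1203) = -190 + (1334202/271469)*(-1203) = -190 - 1605045006/271469 = -1656624116/271469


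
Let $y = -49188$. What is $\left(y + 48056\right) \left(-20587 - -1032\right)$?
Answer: $22136260$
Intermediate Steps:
$\left(y + 48056\right) \left(-20587 - -1032\right) = \left(-49188 + 48056\right) \left(-20587 - -1032\right) = - 1132 \left(-20587 + 1032\right) = \left(-1132\right) \left(-19555\right) = 22136260$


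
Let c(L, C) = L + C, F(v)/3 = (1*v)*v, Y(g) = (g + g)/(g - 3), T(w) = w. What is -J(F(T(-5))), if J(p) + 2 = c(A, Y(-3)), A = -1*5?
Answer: 6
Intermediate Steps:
A = -5
Y(g) = 2*g/(-3 + g) (Y(g) = (2*g)/(-3 + g) = 2*g/(-3 + g))
F(v) = 3*v² (F(v) = 3*((1*v)*v) = 3*(v*v) = 3*v²)
c(L, C) = C + L
J(p) = -6 (J(p) = -2 + (2*(-3)/(-3 - 3) - 5) = -2 + (2*(-3)/(-6) - 5) = -2 + (2*(-3)*(-⅙) - 5) = -2 + (1 - 5) = -2 - 4 = -6)
-J(F(T(-5))) = -1*(-6) = 6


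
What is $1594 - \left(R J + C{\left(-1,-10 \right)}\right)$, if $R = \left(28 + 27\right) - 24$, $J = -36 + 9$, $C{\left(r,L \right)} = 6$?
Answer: $2425$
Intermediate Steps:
$J = -27$
$R = 31$ ($R = 55 - 24 = 31$)
$1594 - \left(R J + C{\left(-1,-10 \right)}\right) = 1594 - \left(31 \left(-27\right) + 6\right) = 1594 - \left(-837 + 6\right) = 1594 - -831 = 1594 + 831 = 2425$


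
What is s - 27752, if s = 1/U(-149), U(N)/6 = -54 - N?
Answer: -15818639/570 ≈ -27752.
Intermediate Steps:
U(N) = -324 - 6*N (U(N) = 6*(-54 - N) = -324 - 6*N)
s = 1/570 (s = 1/(-324 - 6*(-149)) = 1/(-324 + 894) = 1/570 ≈ 0.0017544)
s - 27752 = 1/570 - 27752 = -15818639/570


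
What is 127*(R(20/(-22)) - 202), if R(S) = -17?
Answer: -27813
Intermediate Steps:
127*(R(20/(-22)) - 202) = 127*(-17 - 202) = 127*(-219) = -27813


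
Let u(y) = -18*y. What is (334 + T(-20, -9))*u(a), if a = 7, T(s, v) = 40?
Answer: -47124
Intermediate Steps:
(334 + T(-20, -9))*u(a) = (334 + 40)*(-18*7) = 374*(-126) = -47124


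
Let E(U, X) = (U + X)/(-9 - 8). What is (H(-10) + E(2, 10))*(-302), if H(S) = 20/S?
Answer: 13892/17 ≈ 817.18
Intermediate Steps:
E(U, X) = -U/17 - X/17 (E(U, X) = (U + X)/(-17) = (U + X)*(-1/17) = -U/17 - X/17)
(H(-10) + E(2, 10))*(-302) = (20/(-10) + (-1/17*2 - 1/17*10))*(-302) = (20*(-1/10) + (-2/17 - 10/17))*(-302) = (-2 - 12/17)*(-302) = -46/17*(-302) = 13892/17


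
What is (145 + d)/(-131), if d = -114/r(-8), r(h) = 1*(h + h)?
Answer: -1217/1048 ≈ -1.1613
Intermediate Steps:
r(h) = 2*h (r(h) = 1*(2*h) = 2*h)
d = 57/8 (d = -114/(2*(-8)) = -114/(-16) = -114*(-1/16) = 57/8 ≈ 7.1250)
(145 + d)/(-131) = (145 + 57/8)/(-131) = (1217/8)*(-1/131) = -1217/1048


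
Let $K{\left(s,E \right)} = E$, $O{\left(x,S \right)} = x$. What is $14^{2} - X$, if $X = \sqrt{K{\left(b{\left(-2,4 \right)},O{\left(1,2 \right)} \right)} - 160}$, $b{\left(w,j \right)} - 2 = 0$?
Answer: $196 - i \sqrt{159} \approx 196.0 - 12.61 i$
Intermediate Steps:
$b{\left(w,j \right)} = 2$ ($b{\left(w,j \right)} = 2 + 0 = 2$)
$X = i \sqrt{159}$ ($X = \sqrt{1 - 160} = \sqrt{-159} = i \sqrt{159} \approx 12.61 i$)
$14^{2} - X = 14^{2} - i \sqrt{159} = 196 - i \sqrt{159}$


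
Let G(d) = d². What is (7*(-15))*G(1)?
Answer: -105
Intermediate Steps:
(7*(-15))*G(1) = (7*(-15))*1² = -105*1 = -105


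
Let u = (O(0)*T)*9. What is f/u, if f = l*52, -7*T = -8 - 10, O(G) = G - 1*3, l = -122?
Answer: 22204/243 ≈ 91.375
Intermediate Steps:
O(G) = -3 + G (O(G) = G - 3 = -3 + G)
T = 18/7 (T = -(-8 - 10)/7 = -⅐*(-18) = 18/7 ≈ 2.5714)
f = -6344 (f = -122*52 = -6344)
u = -486/7 (u = ((-3 + 0)*(18/7))*9 = -3*18/7*9 = -54/7*9 = -486/7 ≈ -69.429)
f/u = -6344/(-486/7) = -6344*(-7/486) = 22204/243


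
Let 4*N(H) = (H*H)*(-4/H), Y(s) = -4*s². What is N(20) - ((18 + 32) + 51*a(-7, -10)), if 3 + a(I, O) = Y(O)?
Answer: 20483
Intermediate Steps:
a(I, O) = -3 - 4*O²
N(H) = -H (N(H) = ((H*H)*(-4/H))/4 = (H²*(-4/H))/4 = (-4*H)/4 = -H)
N(20) - ((18 + 32) + 51*a(-7, -10)) = -1*20 - ((18 + 32) + 51*(-3 - 4*(-10)²)) = -20 - (50 + 51*(-3 - 4*100)) = -20 - (50 + 51*(-3 - 400)) = -20 - (50 + 51*(-403)) = -20 - (50 - 20553) = -20 - 1*(-20503) = -20 + 20503 = 20483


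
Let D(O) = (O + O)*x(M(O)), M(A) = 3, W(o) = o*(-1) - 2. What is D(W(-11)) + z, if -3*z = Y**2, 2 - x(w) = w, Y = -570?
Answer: -108318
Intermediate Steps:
W(o) = -2 - o (W(o) = -o - 2 = -2 - o)
x(w) = 2 - w
z = -108300 (z = -1/3*(-570)**2 = -1/3*324900 = -108300)
D(O) = -2*O (D(O) = (O + O)*(2 - 1*3) = (2*O)*(2 - 3) = (2*O)*(-1) = -2*O)
D(W(-11)) + z = -2*(-2 - 1*(-11)) - 108300 = -2*(-2 + 11) - 108300 = -2*9 - 108300 = -18 - 108300 = -108318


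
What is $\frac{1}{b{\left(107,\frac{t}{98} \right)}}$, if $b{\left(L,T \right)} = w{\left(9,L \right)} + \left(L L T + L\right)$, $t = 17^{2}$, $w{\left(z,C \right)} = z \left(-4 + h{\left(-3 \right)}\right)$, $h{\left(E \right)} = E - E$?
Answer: $\frac{98}{3315719} \approx 2.9556 \cdot 10^{-5}$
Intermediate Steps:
$h{\left(E \right)} = 0$
$w{\left(z,C \right)} = - 4 z$ ($w{\left(z,C \right)} = z \left(-4 + 0\right) = z \left(-4\right) = - 4 z$)
$t = 289$
$b{\left(L,T \right)} = -36 + L + T L^{2}$ ($b{\left(L,T \right)} = \left(-4\right) 9 + \left(L L T + L\right) = -36 + \left(L^{2} T + L\right) = -36 + \left(T L^{2} + L\right) = -36 + \left(L + T L^{2}\right) = -36 + L + T L^{2}$)
$\frac{1}{b{\left(107,\frac{t}{98} \right)}} = \frac{1}{-36 + 107 + \frac{289}{98} \cdot 107^{2}} = \frac{1}{-36 + 107 + 289 \cdot \frac{1}{98} \cdot 11449} = \frac{1}{-36 + 107 + \frac{289}{98} \cdot 11449} = \frac{1}{-36 + 107 + \frac{3308761}{98}} = \frac{1}{\frac{3315719}{98}} = \frac{98}{3315719}$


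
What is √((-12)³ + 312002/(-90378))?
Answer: 11*I*√3246744293/15063 ≈ 41.611*I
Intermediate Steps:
√((-12)³ + 312002/(-90378)) = √(-1728 + 312002*(-1/90378)) = √(-1728 - 156001/45189) = √(-78242593/45189) = 11*I*√3246744293/15063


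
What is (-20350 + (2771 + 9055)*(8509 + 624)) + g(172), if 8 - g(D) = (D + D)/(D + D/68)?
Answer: 7451069468/69 ≈ 1.0799e+8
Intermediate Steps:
g(D) = 416/69 (g(D) = 8 - (D + D)/(D + D/68) = 8 - 2*D/(D + D*(1/68)) = 8 - 2*D/(D + D/68) = 8 - 2*D/(69*D/68) = 8 - 2*D*68/(69*D) = 8 - 1*136/69 = 8 - 136/69 = 416/69)
(-20350 + (2771 + 9055)*(8509 + 624)) + g(172) = (-20350 + (2771 + 9055)*(8509 + 624)) + 416/69 = (-20350 + 11826*9133) + 416/69 = (-20350 + 108006858) + 416/69 = 107986508 + 416/69 = 7451069468/69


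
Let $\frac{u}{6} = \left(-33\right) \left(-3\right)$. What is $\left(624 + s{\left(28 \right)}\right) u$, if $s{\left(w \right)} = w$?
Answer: $387288$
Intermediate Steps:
$u = 594$ ($u = 6 \left(\left(-33\right) \left(-3\right)\right) = 6 \cdot 99 = 594$)
$\left(624 + s{\left(28 \right)}\right) u = \left(624 + 28\right) 594 = 652 \cdot 594 = 387288$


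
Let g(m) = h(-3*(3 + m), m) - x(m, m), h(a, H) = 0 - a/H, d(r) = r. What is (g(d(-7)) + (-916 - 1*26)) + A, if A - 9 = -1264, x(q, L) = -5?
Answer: -15332/7 ≈ -2190.3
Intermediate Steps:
A = -1255 (A = 9 - 1264 = -1255)
h(a, H) = -a/H (h(a, H) = 0 - a/H = -a/H)
g(m) = 5 - (-9 - 3*m)/m (g(m) = -(-3*(3 + m))/m - 1*(-5) = -(-9 - 3*m)/m + 5 = 5 - (-9 - 3*m)/m)
(g(d(-7)) + (-916 - 1*26)) + A = ((8 + 9/(-7)) + (-916 - 1*26)) - 1255 = ((8 + 9*(-⅐)) + (-916 - 26)) - 1255 = ((8 - 9/7) - 942) - 1255 = (47/7 - 942) - 1255 = -6547/7 - 1255 = -15332/7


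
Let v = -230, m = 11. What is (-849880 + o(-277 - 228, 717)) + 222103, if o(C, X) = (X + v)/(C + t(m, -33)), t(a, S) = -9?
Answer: -322677865/514 ≈ -6.2778e+5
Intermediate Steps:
o(C, X) = (-230 + X)/(-9 + C) (o(C, X) = (X - 230)/(C - 9) = (-230 + X)/(-9 + C))
(-849880 + o(-277 - 228, 717)) + 222103 = (-849880 + (-230 + 717)/(-9 + (-277 - 228))) + 222103 = (-849880 + 487/(-9 - 505)) + 222103 = (-849880 + 487/(-514)) + 222103 = (-849880 - 1/514*487) + 222103 = (-849880 - 487/514) + 222103 = -436838807/514 + 222103 = -322677865/514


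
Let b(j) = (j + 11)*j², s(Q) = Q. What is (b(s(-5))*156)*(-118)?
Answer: -2761200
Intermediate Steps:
b(j) = j²*(11 + j) (b(j) = (11 + j)*j² = j²*(11 + j))
(b(s(-5))*156)*(-118) = (((-5)²*(11 - 5))*156)*(-118) = ((25*6)*156)*(-118) = (150*156)*(-118) = 23400*(-118) = -2761200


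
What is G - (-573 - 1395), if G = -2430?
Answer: -462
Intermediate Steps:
G - (-573 - 1395) = -2430 - (-573 - 1395) = -2430 - 1*(-1968) = -2430 + 1968 = -462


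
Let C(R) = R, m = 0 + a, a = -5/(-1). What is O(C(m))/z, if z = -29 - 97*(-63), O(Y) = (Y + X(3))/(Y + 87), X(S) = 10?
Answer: 15/559544 ≈ 2.6808e-5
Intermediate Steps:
a = 5 (a = -5*(-1) = 5)
m = 5 (m = 0 + 5 = 5)
O(Y) = (10 + Y)/(87 + Y) (O(Y) = (Y + 10)/(Y + 87) = (10 + Y)/(87 + Y))
z = 6082 (z = -29 + 6111 = 6082)
O(C(m))/z = ((10 + 5)/(87 + 5))/6082 = (15/92)*(1/6082) = 15/559544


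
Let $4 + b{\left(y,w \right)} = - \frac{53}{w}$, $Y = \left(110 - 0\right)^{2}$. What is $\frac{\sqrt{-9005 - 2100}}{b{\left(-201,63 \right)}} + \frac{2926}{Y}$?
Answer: $\frac{133}{550} - \frac{63 i \sqrt{11105}}{305} \approx 0.24182 - 21.767 i$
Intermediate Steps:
$Y = 12100$ ($Y = \left(110 + 0\right)^{2} = 110^{2} = 12100$)
$b{\left(y,w \right)} = -4 - \frac{53}{w}$
$\frac{\sqrt{-9005 - 2100}}{b{\left(-201,63 \right)}} + \frac{2926}{Y} = \frac{\sqrt{-9005 - 2100}}{-4 - \frac{53}{63}} + \frac{2926}{12100} = \frac{\sqrt{-11105}}{-4 - \frac{53}{63}} + 2926 \cdot \frac{1}{12100} = \frac{i \sqrt{11105}}{-4 - \frac{53}{63}} + \frac{133}{550} = \frac{i \sqrt{11105}}{- \frac{305}{63}} + \frac{133}{550} = i \sqrt{11105} \left(- \frac{63}{305}\right) + \frac{133}{550} = - \frac{63 i \sqrt{11105}}{305} + \frac{133}{550} = \frac{133}{550} - \frac{63 i \sqrt{11105}}{305}$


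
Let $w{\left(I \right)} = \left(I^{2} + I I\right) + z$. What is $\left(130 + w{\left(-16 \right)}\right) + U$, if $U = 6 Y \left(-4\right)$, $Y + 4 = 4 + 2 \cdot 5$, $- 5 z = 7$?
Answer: $\frac{2003}{5} \approx 400.6$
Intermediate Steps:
$z = - \frac{7}{5}$ ($z = \left(- \frac{1}{5}\right) 7 = - \frac{7}{5} \approx -1.4$)
$w{\left(I \right)} = - \frac{7}{5} + 2 I^{2}$ ($w{\left(I \right)} = \left(I^{2} + I I\right) - \frac{7}{5} = \left(I^{2} + I^{2}\right) - \frac{7}{5} = 2 I^{2} - \frac{7}{5} = - \frac{7}{5} + 2 I^{2}$)
$Y = 10$ ($Y = -4 + \left(4 + 2 \cdot 5\right) = -4 + \left(4 + 10\right) = -4 + 14 = 10$)
$U = -240$ ($U = 6 \cdot 10 \left(-4\right) = 60 \left(-4\right) = -240$)
$\left(130 + w{\left(-16 \right)}\right) + U = \left(130 - \left(\frac{7}{5} - 2 \left(-16\right)^{2}\right)\right) - 240 = \left(130 + \left(- \frac{7}{5} + 2 \cdot 256\right)\right) - 240 = \left(130 + \left(- \frac{7}{5} + 512\right)\right) - 240 = \left(130 + \frac{2553}{5}\right) - 240 = \frac{3203}{5} - 240 = \frac{2003}{5}$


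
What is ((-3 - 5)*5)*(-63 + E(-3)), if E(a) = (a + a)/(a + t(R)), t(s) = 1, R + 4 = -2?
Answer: 2400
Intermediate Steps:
R = -6 (R = -4 - 2 = -6)
E(a) = 2*a/(1 + a) (E(a) = (a + a)/(a + 1) = (2*a)/(1 + a) = 2*a/(1 + a))
((-3 - 5)*5)*(-63 + E(-3)) = ((-3 - 5)*5)*(-63 + 2*(-3)/(1 - 3)) = (-8*5)*(-63 + 2*(-3)/(-2)) = -40*(-63 + 2*(-3)*(-1/2)) = -40*(-63 + 3) = -40*(-60) = 2400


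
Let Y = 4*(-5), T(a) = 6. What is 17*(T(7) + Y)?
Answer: -238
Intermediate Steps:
Y = -20
17*(T(7) + Y) = 17*(6 - 20) = 17*(-14) = -238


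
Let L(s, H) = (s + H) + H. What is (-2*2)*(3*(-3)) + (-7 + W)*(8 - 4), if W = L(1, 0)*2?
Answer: 16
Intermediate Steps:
L(s, H) = s + 2*H (L(s, H) = (H + s) + H = s + 2*H)
W = 2 (W = (1 + 2*0)*2 = (1 + 0)*2 = 1*2 = 2)
(-2*2)*(3*(-3)) + (-7 + W)*(8 - 4) = (-2*2)*(3*(-3)) + (-7 + 2)*(8 - 4) = -4*(-9) - 5*4 = 36 - 20 = 16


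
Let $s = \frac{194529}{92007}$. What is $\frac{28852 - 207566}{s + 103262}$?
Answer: $- \frac{5480979666}{3167007121} \approx -1.7306$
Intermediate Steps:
$s = \frac{64843}{30669}$ ($s = 194529 \cdot \frac{1}{92007} = \frac{64843}{30669} \approx 2.1143$)
$\frac{28852 - 207566}{s + 103262} = \frac{28852 - 207566}{\frac{64843}{30669} + 103262} = - \frac{178714}{\frac{3167007121}{30669}} = \left(-178714\right) \frac{30669}{3167007121} = - \frac{5480979666}{3167007121}$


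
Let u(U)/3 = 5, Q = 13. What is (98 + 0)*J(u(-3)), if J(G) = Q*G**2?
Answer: 286650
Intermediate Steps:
u(U) = 15 (u(U) = 3*5 = 15)
J(G) = 13*G**2
(98 + 0)*J(u(-3)) = (98 + 0)*(13*15**2) = 98*(13*225) = 98*2925 = 286650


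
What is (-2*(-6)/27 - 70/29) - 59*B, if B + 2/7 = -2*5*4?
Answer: 4338920/1827 ≈ 2374.9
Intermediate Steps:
B = -282/7 (B = -2/7 - 2*5*4 = -2/7 - 10*4 = -2/7 - 40 = -282/7 ≈ -40.286)
(-2*(-6)/27 - 70/29) - 59*B = (-2*(-6)/27 - 70/29) - 59*(-282/7) = (12*(1/27) - 70*1/29) + 16638/7 = (4/9 - 70/29) + 16638/7 = -514/261 + 16638/7 = 4338920/1827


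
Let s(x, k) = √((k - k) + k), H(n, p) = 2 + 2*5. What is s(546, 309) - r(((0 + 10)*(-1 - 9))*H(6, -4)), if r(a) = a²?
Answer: -1440000 + √309 ≈ -1.4400e+6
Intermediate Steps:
H(n, p) = 12 (H(n, p) = 2 + 10 = 12)
s(x, k) = √k (s(x, k) = √(0 + k) = √k)
s(546, 309) - r(((0 + 10)*(-1 - 9))*H(6, -4)) = √309 - (((0 + 10)*(-1 - 9))*12)² = √309 - ((10*(-10))*12)² = √309 - (-100*12)² = √309 - 1*(-1200)² = √309 - 1*1440000 = √309 - 1440000 = -1440000 + √309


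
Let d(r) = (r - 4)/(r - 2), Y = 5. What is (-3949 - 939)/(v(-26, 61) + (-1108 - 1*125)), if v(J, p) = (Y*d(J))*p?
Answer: 68432/12687 ≈ 5.3939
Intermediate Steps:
d(r) = (-4 + r)/(-2 + r)
v(J, p) = 5*p*(-4 + J)/(-2 + J) (v(J, p) = (5*((-4 + J)/(-2 + J)))*p = (5*(-4 + J)/(-2 + J))*p = 5*p*(-4 + J)/(-2 + J))
(-3949 - 939)/(v(-26, 61) + (-1108 - 1*125)) = (-3949 - 939)/(5*61*(-4 - 26)/(-2 - 26) + (-1108 - 1*125)) = -4888/(5*61*(-30)/(-28) + (-1108 - 125)) = -4888/(5*61*(-1/28)*(-30) - 1233) = -4888/(4575/14 - 1233) = -4888/(-12687/14) = -4888*(-14/12687) = 68432/12687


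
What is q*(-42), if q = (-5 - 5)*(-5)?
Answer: -2100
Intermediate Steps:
q = 50 (q = -10*(-5) = 50)
q*(-42) = 50*(-42) = -2100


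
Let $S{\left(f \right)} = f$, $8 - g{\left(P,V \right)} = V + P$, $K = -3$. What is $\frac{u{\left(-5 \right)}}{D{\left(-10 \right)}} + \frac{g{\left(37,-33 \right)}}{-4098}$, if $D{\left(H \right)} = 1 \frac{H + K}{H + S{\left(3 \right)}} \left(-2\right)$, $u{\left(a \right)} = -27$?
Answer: $\frac{387209}{53274} \approx 7.2683$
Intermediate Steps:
$g{\left(P,V \right)} = 8 - P - V$ ($g{\left(P,V \right)} = 8 - \left(V + P\right) = 8 - \left(P + V\right) = 8 - P - V$)
$D{\left(H \right)} = - \frac{2 \left(-3 + H\right)}{3 + H}$ ($D{\left(H \right)} = 1 \frac{H - 3}{H + 3} \left(-2\right) = 1 \frac{-3 + H}{3 + H} \left(-2\right) = \frac{-3 + H}{3 + H} \left(-2\right) = - \frac{2 \left(-3 + H\right)}{3 + H}$)
$\frac{u{\left(-5 \right)}}{D{\left(-10 \right)}} + \frac{g{\left(37,-33 \right)}}{-4098} = - \frac{27}{2 \frac{1}{3 - 10} \left(3 - -10\right)} + \frac{8 - 37 - -33}{-4098} = - \frac{27}{2 \frac{1}{-7} \left(3 + 10\right)} + \left(8 - 37 + 33\right) \left(- \frac{1}{4098}\right) = - \frac{27}{2 \left(- \frac{1}{7}\right) 13} + 4 \left(- \frac{1}{4098}\right) = - \frac{27}{- \frac{26}{7}} - \frac{2}{2049} = \left(-27\right) \left(- \frac{7}{26}\right) - \frac{2}{2049} = \frac{189}{26} - \frac{2}{2049} = \frac{387209}{53274}$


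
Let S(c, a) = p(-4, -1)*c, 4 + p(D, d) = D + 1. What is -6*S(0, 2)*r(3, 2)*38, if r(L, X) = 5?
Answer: 0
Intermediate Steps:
p(D, d) = -3 + D (p(D, d) = -4 + (D + 1) = -4 + (1 + D) = -3 + D)
S(c, a) = -7*c (S(c, a) = (-3 - 4)*c = -7*c)
-6*S(0, 2)*r(3, 2)*38 = -6*(-7*0)*5*38 = -0*5*38 = -6*0*38 = 0*38 = 0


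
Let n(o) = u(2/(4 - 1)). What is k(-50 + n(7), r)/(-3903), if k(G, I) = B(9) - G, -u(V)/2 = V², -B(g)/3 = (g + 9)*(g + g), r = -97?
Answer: 8290/35127 ≈ 0.23600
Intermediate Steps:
B(g) = -6*g*(9 + g) (B(g) = -3*(g + 9)*(g + g) = -3*(9 + g)*2*g = -6*g*(9 + g))
u(V) = -2*V²
n(o) = -8/9 (n(o) = -2*4/(4 - 1)² = -2*(2/3)² = -2*(2*(⅓))² = -2*(⅔)² = -2*4/9 = -8/9)
k(G, I) = -972 - G (k(G, I) = -6*9*(9 + 9) - G = -6*9*18 - G = -972 - G)
k(-50 + n(7), r)/(-3903) = (-972 - (-50 - 8/9))/(-3903) = (-972 - 1*(-458/9))*(-1/3903) = (-972 + 458/9)*(-1/3903) = -8290/9*(-1/3903) = 8290/35127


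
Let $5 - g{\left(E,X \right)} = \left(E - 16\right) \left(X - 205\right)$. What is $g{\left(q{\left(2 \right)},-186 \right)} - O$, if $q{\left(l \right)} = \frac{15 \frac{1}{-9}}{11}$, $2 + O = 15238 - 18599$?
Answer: $- \frac{97259}{33} \approx -2947.2$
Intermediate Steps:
$O = -3363$ ($O = -2 + \left(15238 - 18599\right) = -2 - 3361 = -3363$)
$q{\left(l \right)} = - \frac{5}{33}$ ($q{\left(l \right)} = 15 \left(- \frac{1}{9}\right) \frac{1}{11} = \left(- \frac{5}{3}\right) \frac{1}{11} = - \frac{5}{33}$)
$g{\left(E,X \right)} = 5 - \left(-205 + X\right) \left(-16 + E\right)$ ($g{\left(E,X \right)} = 5 - \left(E - 16\right) \left(X - 205\right) = 5 - \left(-16 + E\right) \left(-205 + X\right) = 5 - \left(-205 + X\right) \left(-16 + E\right)$)
$g{\left(q{\left(2 \right)},-186 \right)} - O = \left(-3275 + 16 \left(-186\right) + 205 \left(- \frac{5}{33}\right) - \left(- \frac{5}{33}\right) \left(-186\right)\right) - -3363 = \left(-3275 - 2976 - \frac{1025}{33} - \frac{310}{11}\right) + 3363 = - \frac{208238}{33} + 3363 = - \frac{97259}{33}$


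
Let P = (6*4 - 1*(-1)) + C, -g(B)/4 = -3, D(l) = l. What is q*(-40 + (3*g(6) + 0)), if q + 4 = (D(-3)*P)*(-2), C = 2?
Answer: -632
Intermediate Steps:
g(B) = 12 (g(B) = -4*(-3) = 12)
P = 27 (P = (6*4 - 1*(-1)) + 2 = (24 + 1) + 2 = 25 + 2 = 27)
q = 158 (q = -4 - 3*27*(-2) = -4 - 81*(-2) = -4 + 162 = 158)
q*(-40 + (3*g(6) + 0)) = 158*(-40 + (3*12 + 0)) = 158*(-40 + (36 + 0)) = 158*(-40 + 36) = 158*(-4) = -632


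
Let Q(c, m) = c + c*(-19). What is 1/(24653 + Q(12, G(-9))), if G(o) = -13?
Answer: 1/24437 ≈ 4.0922e-5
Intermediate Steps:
Q(c, m) = -18*c (Q(c, m) = c - 19*c = -18*c)
1/(24653 + Q(12, G(-9))) = 1/(24653 - 18*12) = 1/(24653 - 216) = 1/24437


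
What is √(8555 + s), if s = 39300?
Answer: √47855 ≈ 218.76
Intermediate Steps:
√(8555 + s) = √(8555 + 39300) = √47855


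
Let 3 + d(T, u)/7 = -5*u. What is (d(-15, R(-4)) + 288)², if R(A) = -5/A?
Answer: 797449/16 ≈ 49841.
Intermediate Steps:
d(T, u) = -21 - 35*u (d(T, u) = -21 + 7*(-5*u) = -21 - 35*u)
(d(-15, R(-4)) + 288)² = ((-21 - (-175)/(-4)) + 288)² = ((-21 - (-175)*(-1)/4) + 288)² = ((-21 - 35*5/4) + 288)² = ((-21 - 175/4) + 288)² = (-259/4 + 288)² = (893/4)² = 797449/16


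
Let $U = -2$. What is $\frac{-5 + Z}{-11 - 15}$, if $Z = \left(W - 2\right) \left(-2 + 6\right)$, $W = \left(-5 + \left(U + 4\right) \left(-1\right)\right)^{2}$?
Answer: $- \frac{183}{26} \approx -7.0385$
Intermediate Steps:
$W = 49$ ($W = \left(-5 + \left(-2 + 4\right) \left(-1\right)\right)^{2} = \left(-5 + 2 \left(-1\right)\right)^{2} = \left(-5 - 2\right)^{2} = \left(-7\right)^{2} = 49$)
$Z = 188$ ($Z = \left(49 - 2\right) \left(-2 + 6\right) = 47 \cdot 4 = 188$)
$\frac{-5 + Z}{-11 - 15} = \frac{-5 + 188}{-11 - 15} = \frac{1}{-26} \cdot 183 = \left(- \frac{1}{26}\right) 183 = - \frac{183}{26}$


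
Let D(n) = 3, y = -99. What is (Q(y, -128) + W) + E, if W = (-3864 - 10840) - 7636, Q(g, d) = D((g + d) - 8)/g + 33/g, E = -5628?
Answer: -307652/11 ≈ -27968.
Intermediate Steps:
Q(g, d) = 36/g (Q(g, d) = 3/g + 33/g = 36/g)
W = -22340 (W = -14704 - 7636 = -22340)
(Q(y, -128) + W) + E = (36/(-99) - 22340) - 5628 = (36*(-1/99) - 22340) - 5628 = (-4/11 - 22340) - 5628 = -245744/11 - 5628 = -307652/11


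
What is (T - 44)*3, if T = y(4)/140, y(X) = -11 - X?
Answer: -3705/28 ≈ -132.32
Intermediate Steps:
T = -3/28 (T = (-11 - 1*4)/140 = (-11 - 4)*(1/140) = -15*1/140 = -3/28 ≈ -0.10714)
(T - 44)*3 = (-3/28 - 44)*3 = -1235/28*3 = -3705/28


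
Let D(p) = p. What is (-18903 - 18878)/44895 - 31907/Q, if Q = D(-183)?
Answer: 158394538/912865 ≈ 173.51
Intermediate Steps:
Q = -183
(-18903 - 18878)/44895 - 31907/Q = (-18903 - 18878)/44895 - 31907/(-183) = -37781*1/44895 - 31907*(-1/183) = -37781/44895 + 31907/183 = 158394538/912865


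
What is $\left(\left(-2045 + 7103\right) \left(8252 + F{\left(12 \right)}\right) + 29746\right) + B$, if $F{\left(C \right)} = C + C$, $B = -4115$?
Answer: $41885639$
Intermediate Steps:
$F{\left(C \right)} = 2 C$
$\left(\left(-2045 + 7103\right) \left(8252 + F{\left(12 \right)}\right) + 29746\right) + B = \left(\left(-2045 + 7103\right) \left(8252 + 2 \cdot 12\right) + 29746\right) - 4115 = \left(5058 \left(8252 + 24\right) + 29746\right) - 4115 = \left(5058 \cdot 8276 + 29746\right) - 4115 = \left(41860008 + 29746\right) - 4115 = 41889754 - 4115 = 41885639$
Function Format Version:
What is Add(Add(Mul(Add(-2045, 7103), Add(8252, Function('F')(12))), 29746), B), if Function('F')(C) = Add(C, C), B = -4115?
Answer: 41885639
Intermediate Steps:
Function('F')(C) = Mul(2, C)
Add(Add(Mul(Add(-2045, 7103), Add(8252, Function('F')(12))), 29746), B) = Add(Add(Mul(Add(-2045, 7103), Add(8252, Mul(2, 12))), 29746), -4115) = Add(Add(Mul(5058, Add(8252, 24)), 29746), -4115) = Add(Add(Mul(5058, 8276), 29746), -4115) = Add(Add(41860008, 29746), -4115) = Add(41889754, -4115) = 41885639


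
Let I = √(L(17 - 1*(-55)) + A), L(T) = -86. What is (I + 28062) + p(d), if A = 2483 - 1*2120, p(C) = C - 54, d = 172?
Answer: 28180 + √277 ≈ 28197.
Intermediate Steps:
p(C) = -54 + C
A = 363 (A = 2483 - 2120 = 363)
I = √277 (I = √(-86 + 363) = √277 ≈ 16.643)
(I + 28062) + p(d) = (√277 + 28062) + (-54 + 172) = (28062 + √277) + 118 = 28180 + √277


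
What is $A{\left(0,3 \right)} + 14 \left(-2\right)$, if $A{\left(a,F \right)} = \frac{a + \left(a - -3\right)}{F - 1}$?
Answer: $- \frac{53}{2} \approx -26.5$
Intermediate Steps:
$A{\left(a,F \right)} = \frac{3 + 2 a}{-1 + F}$ ($A{\left(a,F \right)} = \frac{a + \left(a + 3\right)}{-1 + F} = \frac{a + \left(3 + a\right)}{-1 + F} = \frac{3 + 2 a}{-1 + F}$)
$A{\left(0,3 \right)} + 14 \left(-2\right) = \frac{3 + 2 \cdot 0}{-1 + 3} + 14 \left(-2\right) = \frac{3 + 0}{2} - 28 = \frac{1}{2} \cdot 3 - 28 = \frac{3}{2} - 28 = - \frac{53}{2}$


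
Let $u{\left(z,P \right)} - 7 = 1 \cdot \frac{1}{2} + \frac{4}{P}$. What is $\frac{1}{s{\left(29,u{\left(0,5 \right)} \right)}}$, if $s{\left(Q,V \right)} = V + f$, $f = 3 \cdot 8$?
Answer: $\frac{10}{323} \approx 0.03096$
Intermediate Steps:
$f = 24$
$u{\left(z,P \right)} = \frac{15}{2} + \frac{4}{P}$ ($u{\left(z,P \right)} = 7 + \left(1 \cdot \frac{1}{2} + \frac{4}{P}\right) = 7 + \left(\frac{1}{2} + \frac{4}{P}\right) = \frac{15}{2} + \frac{4}{P}$)
$s{\left(Q,V \right)} = 24 + V$ ($s{\left(Q,V \right)} = V + 24 = 24 + V$)
$\frac{1}{s{\left(29,u{\left(0,5 \right)} \right)}} = \frac{1}{24 + \left(\frac{15}{2} + \frac{4}{5}\right)} = \frac{1}{24 + \frac{83}{10}} = \frac{1}{\frac{323}{10}} = \frac{10}{323}$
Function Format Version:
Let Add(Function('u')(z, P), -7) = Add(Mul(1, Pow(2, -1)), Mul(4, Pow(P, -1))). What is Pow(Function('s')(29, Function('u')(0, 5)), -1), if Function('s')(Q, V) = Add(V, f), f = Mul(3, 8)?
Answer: Rational(10, 323) ≈ 0.030960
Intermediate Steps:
f = 24
Function('u')(z, P) = Add(Rational(15, 2), Mul(4, Pow(P, -1))) (Function('u')(z, P) = Add(7, Add(Mul(1, Pow(2, -1)), Mul(4, Pow(P, -1)))) = Add(7, Add(Mul(1, Rational(1, 2)), Mul(4, Pow(P, -1)))) = Add(7, Add(Rational(1, 2), Mul(4, Pow(P, -1)))) = Add(Rational(15, 2), Mul(4, Pow(P, -1))))
Function('s')(Q, V) = Add(24, V) (Function('s')(Q, V) = Add(V, 24) = Add(24, V))
Pow(Function('s')(29, Function('u')(0, 5)), -1) = Pow(Add(24, Add(Rational(15, 2), Mul(4, Pow(5, -1)))), -1) = Pow(Add(24, Add(Rational(15, 2), Mul(4, Rational(1, 5)))), -1) = Pow(Add(24, Add(Rational(15, 2), Rational(4, 5))), -1) = Pow(Add(24, Rational(83, 10)), -1) = Pow(Rational(323, 10), -1) = Rational(10, 323)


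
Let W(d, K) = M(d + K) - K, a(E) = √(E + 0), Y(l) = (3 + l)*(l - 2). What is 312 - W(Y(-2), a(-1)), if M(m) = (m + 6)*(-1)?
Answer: 314 + 2*I ≈ 314.0 + 2.0*I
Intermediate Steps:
M(m) = -6 - m (M(m) = (6 + m)*(-1) = -6 - m)
Y(l) = (-2 + l)*(3 + l) (Y(l) = (3 + l)*(-2 + l) = (-2 + l)*(3 + l))
a(E) = √E
W(d, K) = -6 - d - 2*K (W(d, K) = (-6 - (d + K)) - K = (-6 - (K + d)) - K = (-6 + (-K - d)) - K = (-6 - K - d) - K = -6 - d - 2*K)
312 - W(Y(-2), a(-1)) = 312 - (-6 - (-6 - 2 + (-2)²) - 2*I) = 312 - (-6 - (-6 - 2 + 4) - 2*I) = 312 - (-6 - 1*(-4) - 2*I) = 312 - (-6 + 4 - 2*I) = 312 - (-2 - 2*I) = 312 + (2 + 2*I) = 314 + 2*I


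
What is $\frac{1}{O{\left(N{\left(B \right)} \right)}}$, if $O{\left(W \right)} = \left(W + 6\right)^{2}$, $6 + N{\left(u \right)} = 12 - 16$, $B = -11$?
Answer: $\frac{1}{16} \approx 0.0625$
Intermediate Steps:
$N{\left(u \right)} = -10$ ($N{\left(u \right)} = -6 + \left(12 - 16\right) = -6 - 4 = -10$)
$O{\left(W \right)} = \left(6 + W\right)^{2}$
$\frac{1}{O{\left(N{\left(B \right)} \right)}} = \frac{1}{\left(6 - 10\right)^{2}} = \frac{1}{\left(-4\right)^{2}} = \frac{1}{16}$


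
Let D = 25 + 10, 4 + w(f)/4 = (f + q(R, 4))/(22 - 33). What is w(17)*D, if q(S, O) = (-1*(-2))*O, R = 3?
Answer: -9660/11 ≈ -878.18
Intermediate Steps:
q(S, O) = 2*O
w(f) = -208/11 - 4*f/11 (w(f) = -16 + 4*((f + 2*4)/(22 - 33)) = -16 + 4*((f + 8)/(-11)) = -16 + 4*((8 + f)*(-1/11)) = -16 + 4*(-8/11 - f/11) = -16 + (-32/11 - 4*f/11) = -208/11 - 4*f/11)
D = 35
w(17)*D = (-208/11 - 4/11*17)*35 = (-208/11 - 68/11)*35 = -276/11*35 = -9660/11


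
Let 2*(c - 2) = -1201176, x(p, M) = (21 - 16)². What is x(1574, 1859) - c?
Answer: 600611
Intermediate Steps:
x(p, M) = 25 (x(p, M) = 5² = 25)
c = -600586 (c = 2 + (½)*(-1201176) = 2 - 600588 = -600586)
x(1574, 1859) - c = 25 - 1*(-600586) = 25 + 600586 = 600611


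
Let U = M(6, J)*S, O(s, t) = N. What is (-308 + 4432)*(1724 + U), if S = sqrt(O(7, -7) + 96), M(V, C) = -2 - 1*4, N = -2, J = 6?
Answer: 7109776 - 24744*sqrt(94) ≈ 6.8699e+6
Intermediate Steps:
O(s, t) = -2
M(V, C) = -6 (M(V, C) = -2 - 4 = -6)
S = sqrt(94) (S = sqrt(-2 + 96) = sqrt(94) ≈ 9.6954)
U = -6*sqrt(94) ≈ -58.172
(-308 + 4432)*(1724 + U) = (-308 + 4432)*(1724 - 6*sqrt(94)) = 4124*(1724 - 6*sqrt(94)) = 7109776 - 24744*sqrt(94)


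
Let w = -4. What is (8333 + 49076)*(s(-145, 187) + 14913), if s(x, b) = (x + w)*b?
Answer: -743446550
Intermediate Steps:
s(x, b) = b*(-4 + x) (s(x, b) = (x - 4)*b = (-4 + x)*b = b*(-4 + x))
(8333 + 49076)*(s(-145, 187) + 14913) = (8333 + 49076)*(187*(-4 - 145) + 14913) = 57409*(187*(-149) + 14913) = 57409*(-27863 + 14913) = 57409*(-12950) = -743446550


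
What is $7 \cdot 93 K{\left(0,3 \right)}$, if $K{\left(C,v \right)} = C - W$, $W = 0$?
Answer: $0$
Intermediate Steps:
$K{\left(C,v \right)} = C$ ($K{\left(C,v \right)} = C - 0 = C + 0 = C$)
$7 \cdot 93 K{\left(0,3 \right)} = 7 \cdot 93 \cdot 0 = 651 \cdot 0 = 0$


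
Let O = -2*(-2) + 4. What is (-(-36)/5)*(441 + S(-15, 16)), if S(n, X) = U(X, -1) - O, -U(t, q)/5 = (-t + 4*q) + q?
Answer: 19368/5 ≈ 3873.6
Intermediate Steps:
U(t, q) = -25*q + 5*t (U(t, q) = -5*((-t + 4*q) + q) = -5*(-t + 5*q) = -25*q + 5*t)
O = 8 (O = 4 + 4 = 8)
S(n, X) = 17 + 5*X (S(n, X) = (-25*(-1) + 5*X) - 1*8 = (25 + 5*X) - 8 = 17 + 5*X)
(-(-36)/5)*(441 + S(-15, 16)) = (-(-36)/5)*(441 + (17 + 5*16)) = (-(-36)/5)*(441 + (17 + 80)) = (-6*(-6/5))*(441 + 97) = (36/5)*538 = 19368/5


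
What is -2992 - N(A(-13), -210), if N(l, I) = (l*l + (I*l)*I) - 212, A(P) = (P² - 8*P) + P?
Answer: -11536380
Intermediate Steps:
A(P) = P² - 7*P
N(l, I) = -212 + l² + l*I² (N(l, I) = (l² + l*I²) - 212 = -212 + l² + l*I²)
-2992 - N(A(-13), -210) = -2992 - (-212 + (-13*(-7 - 13))² - 13*(-7 - 13)*(-210)²) = -2992 - (-212 + (-13*(-20))² - 13*(-20)*44100) = -2992 - (-212 + 260² + 260*44100) = -2992 - (-212 + 67600 + 11466000) = -2992 - 1*11533388 = -2992 - 11533388 = -11536380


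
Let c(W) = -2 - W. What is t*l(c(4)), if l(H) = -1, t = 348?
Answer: -348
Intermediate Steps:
t*l(c(4)) = 348*(-1) = -348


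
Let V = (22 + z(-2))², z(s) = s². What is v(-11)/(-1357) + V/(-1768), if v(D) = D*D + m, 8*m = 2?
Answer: -43527/92276 ≈ -0.47170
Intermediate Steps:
m = ¼ (m = (⅛)*2 = ¼ ≈ 0.25000)
V = 676 (V = (22 + (-2)²)² = (22 + 4)² = 26² = 676)
v(D) = ¼ + D² (v(D) = D*D + ¼ = D² + ¼ = ¼ + D²)
v(-11)/(-1357) + V/(-1768) = (¼ + (-11)²)/(-1357) + 676/(-1768) = (¼ + 121)*(-1/1357) + 676*(-1/1768) = (485/4)*(-1/1357) - 13/34 = -485/5428 - 13/34 = -43527/92276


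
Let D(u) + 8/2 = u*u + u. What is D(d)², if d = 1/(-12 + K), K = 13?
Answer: 4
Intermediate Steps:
d = 1 (d = 1/(-12 + 13) = 1/1 = 1)
D(u) = -4 + u + u² (D(u) = -4 + (u*u + u) = -4 + (u² + u) = -4 + (u + u²) = -4 + u + u²)
D(d)² = (-4 + 1 + 1²)² = (-4 + 1 + 1)² = (-2)² = 4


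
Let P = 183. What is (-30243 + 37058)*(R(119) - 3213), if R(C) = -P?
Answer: -23143740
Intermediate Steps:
R(C) = -183 (R(C) = -1*183 = -183)
(-30243 + 37058)*(R(119) - 3213) = (-30243 + 37058)*(-183 - 3213) = 6815*(-3396) = -23143740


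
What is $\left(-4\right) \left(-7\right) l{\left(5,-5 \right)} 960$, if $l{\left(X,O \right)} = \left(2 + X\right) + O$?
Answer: $53760$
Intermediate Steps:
$l{\left(X,O \right)} = 2 + O + X$
$\left(-4\right) \left(-7\right) l{\left(5,-5 \right)} 960 = \left(-4\right) \left(-7\right) \left(2 - 5 + 5\right) 960 = 28 \cdot 2 \cdot 960 = 56 \cdot 960 = 53760$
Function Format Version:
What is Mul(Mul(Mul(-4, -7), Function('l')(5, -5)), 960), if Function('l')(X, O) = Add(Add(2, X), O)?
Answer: 53760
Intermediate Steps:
Function('l')(X, O) = Add(2, O, X)
Mul(Mul(Mul(-4, -7), Function('l')(5, -5)), 960) = Mul(Mul(Mul(-4, -7), Add(2, -5, 5)), 960) = Mul(Mul(28, 2), 960) = Mul(56, 960) = 53760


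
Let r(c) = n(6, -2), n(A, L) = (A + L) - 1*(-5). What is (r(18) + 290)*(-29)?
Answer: -8671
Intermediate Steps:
n(A, L) = 5 + A + L (n(A, L) = (A + L) + 5 = 5 + A + L)
r(c) = 9 (r(c) = 5 + 6 - 2 = 9)
(r(18) + 290)*(-29) = (9 + 290)*(-29) = 299*(-29) = -8671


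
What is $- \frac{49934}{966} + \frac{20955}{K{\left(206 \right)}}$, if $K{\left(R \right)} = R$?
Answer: $\frac{4978063}{99498} \approx 50.032$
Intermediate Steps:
$- \frac{49934}{966} + \frac{20955}{K{\left(206 \right)}} = - \frac{49934}{966} + \frac{20955}{206} = \left(-49934\right) \frac{1}{966} + 20955 \cdot \frac{1}{206} = - \frac{24967}{483} + \frac{20955}{206} = \frac{4978063}{99498}$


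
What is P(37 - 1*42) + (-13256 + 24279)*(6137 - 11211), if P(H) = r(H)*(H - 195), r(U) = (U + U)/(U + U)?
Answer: -55930902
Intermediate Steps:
r(U) = 1 (r(U) = (2*U)/((2*U)) = (2*U)*(1/(2*U)) = 1)
P(H) = -195 + H (P(H) = 1*(H - 195) = 1*(-195 + H) = -195 + H)
P(37 - 1*42) + (-13256 + 24279)*(6137 - 11211) = (-195 + (37 - 1*42)) + (-13256 + 24279)*(6137 - 11211) = (-195 + (37 - 42)) + 11023*(-5074) = (-195 - 5) - 55930702 = -200 - 55930702 = -55930902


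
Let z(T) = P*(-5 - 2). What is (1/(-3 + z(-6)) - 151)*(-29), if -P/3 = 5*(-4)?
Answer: 1852346/423 ≈ 4379.1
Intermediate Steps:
P = 60 (P = -15*(-4) = -3*(-20) = 60)
z(T) = -420 (z(T) = 60*(-5 - 2) = 60*(-7) = -420)
(1/(-3 + z(-6)) - 151)*(-29) = (1/(-3 - 420) - 151)*(-29) = (1/(-423) - 151)*(-29) = (-1/423 - 151)*(-29) = -63874/423*(-29) = 1852346/423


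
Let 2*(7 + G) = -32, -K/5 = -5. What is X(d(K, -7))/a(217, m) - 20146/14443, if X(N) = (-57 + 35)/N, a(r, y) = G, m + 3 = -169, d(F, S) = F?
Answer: -11266204/8304725 ≈ -1.3566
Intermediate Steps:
K = 25 (K = -5*(-5) = 25)
G = -23 (G = -7 + (½)*(-32) = -7 - 16 = -23)
m = -172 (m = -3 - 169 = -172)
a(r, y) = -23
X(N) = -22/N
X(d(K, -7))/a(217, m) - 20146/14443 = -22/25/(-23) - 20146/14443 = -22*1/25*(-1/23) - 20146*1/14443 = -22/25*(-1/23) - 20146/14443 = 22/575 - 20146/14443 = -11266204/8304725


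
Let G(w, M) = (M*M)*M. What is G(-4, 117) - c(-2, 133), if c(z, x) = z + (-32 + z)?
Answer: 1601649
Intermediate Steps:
G(w, M) = M**3 (G(w, M) = M**2*M = M**3)
c(z, x) = -32 + 2*z
G(-4, 117) - c(-2, 133) = 117**3 - (-32 + 2*(-2)) = 1601613 - (-32 - 4) = 1601613 - 1*(-36) = 1601613 + 36 = 1601649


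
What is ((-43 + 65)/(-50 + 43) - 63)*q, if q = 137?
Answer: -63431/7 ≈ -9061.6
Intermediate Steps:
((-43 + 65)/(-50 + 43) - 63)*q = ((-43 + 65)/(-50 + 43) - 63)*137 = (22/(-7) - 63)*137 = (22*(-1/7) - 63)*137 = (-22/7 - 63)*137 = -463/7*137 = -63431/7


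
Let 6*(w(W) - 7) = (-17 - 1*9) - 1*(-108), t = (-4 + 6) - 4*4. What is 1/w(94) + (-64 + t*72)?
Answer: -66461/62 ≈ -1072.0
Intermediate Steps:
t = -14 (t = 2 - 16 = -14)
w(W) = 62/3 (w(W) = 7 + ((-17 - 1*9) - 1*(-108))/6 = 7 + ((-17 - 9) + 108)/6 = 7 + (-26 + 108)/6 = 7 + (⅙)*82 = 7 + 41/3 = 62/3)
1/w(94) + (-64 + t*72) = 1/(62/3) + (-64 - 14*72) = 3/62 + (-64 - 1008) = 3/62 - 1072 = -66461/62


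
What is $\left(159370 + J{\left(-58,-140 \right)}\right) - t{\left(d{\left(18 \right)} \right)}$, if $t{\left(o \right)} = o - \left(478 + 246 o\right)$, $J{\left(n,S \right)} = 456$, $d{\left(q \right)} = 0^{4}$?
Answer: $160304$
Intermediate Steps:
$d{\left(q \right)} = 0$
$t{\left(o \right)} = -478 - 245 o$ ($t{\left(o \right)} = o - \left(478 + 246 o\right) = -478 - 245 o$)
$\left(159370 + J{\left(-58,-140 \right)}\right) - t{\left(d{\left(18 \right)} \right)} = \left(159370 + 456\right) - \left(-478 - 0\right) = 159826 - \left(-478 + 0\right) = 159826 - -478 = 159826 + 478 = 160304$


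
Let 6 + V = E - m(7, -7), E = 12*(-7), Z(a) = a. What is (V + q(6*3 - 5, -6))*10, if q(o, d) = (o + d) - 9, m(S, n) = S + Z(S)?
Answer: -1060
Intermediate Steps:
E = -84
m(S, n) = 2*S (m(S, n) = S + S = 2*S)
q(o, d) = -9 + d + o (q(o, d) = (d + o) - 9 = -9 + d + o)
V = -104 (V = -6 + (-84 - 2*7) = -6 + (-84 - 1*14) = -6 + (-84 - 14) = -6 - 98 = -104)
(V + q(6*3 - 5, -6))*10 = (-104 + (-9 - 6 + (6*3 - 5)))*10 = (-104 + (-9 - 6 + (18 - 5)))*10 = (-104 + (-9 - 6 + 13))*10 = (-104 - 2)*10 = -106*10 = -1060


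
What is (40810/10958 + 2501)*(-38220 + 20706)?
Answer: -240351347376/5479 ≈ -4.3868e+7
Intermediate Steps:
(40810/10958 + 2501)*(-38220 + 20706) = (40810*(1/10958) + 2501)*(-17514) = (20405/5479 + 2501)*(-17514) = (13723384/5479)*(-17514) = -240351347376/5479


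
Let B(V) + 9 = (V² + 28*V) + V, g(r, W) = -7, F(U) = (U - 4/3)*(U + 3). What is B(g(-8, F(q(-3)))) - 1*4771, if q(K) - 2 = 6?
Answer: -4934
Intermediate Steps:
q(K) = 8 (q(K) = 2 + 6 = 8)
F(U) = (3 + U)*(-4/3 + U) (F(U) = (U - 4*⅓)*(3 + U) = (U - 4/3)*(3 + U) = (-4/3 + U)*(3 + U) = (3 + U)*(-4/3 + U))
B(V) = -9 + V² + 29*V (B(V) = -9 + ((V² + 28*V) + V) = -9 + (V² + 29*V) = -9 + V² + 29*V)
B(g(-8, F(q(-3)))) - 1*4771 = (-9 + (-7)² + 29*(-7)) - 1*4771 = (-9 + 49 - 203) - 4771 = -163 - 4771 = -4934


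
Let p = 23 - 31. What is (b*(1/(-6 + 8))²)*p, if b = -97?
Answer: 194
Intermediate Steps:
p = -8
(b*(1/(-6 + 8))²)*p = -97/(-6 + 8)²*(-8) = -97*(1/2)²*(-8) = -97*(½)²*(-8) = -97*¼*(-8) = -97/4*(-8) = 194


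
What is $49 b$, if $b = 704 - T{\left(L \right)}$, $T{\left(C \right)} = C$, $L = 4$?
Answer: $34300$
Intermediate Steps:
$b = 700$ ($b = 704 - 4 = 700$)
$49 b = 49 \cdot 700 = 34300$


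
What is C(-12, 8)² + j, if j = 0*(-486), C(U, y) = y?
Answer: 64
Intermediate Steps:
j = 0
C(-12, 8)² + j = 8² + 0 = 64 + 0 = 64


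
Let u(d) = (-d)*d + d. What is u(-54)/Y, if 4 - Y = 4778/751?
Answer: 1115235/887 ≈ 1257.3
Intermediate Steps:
u(d) = d - d**2 (u(d) = -d**2 + d = d - d**2)
Y = -1774/751 (Y = 4 - 4778/751 = -1774/751 ≈ -2.3622)
u(-54)/Y = (-54*(1 - 1*(-54)))/(-1774/751) = -54*(1 + 54)*(-751/1774) = -54*55*(-751/1774) = -2970*(-751/1774) = 1115235/887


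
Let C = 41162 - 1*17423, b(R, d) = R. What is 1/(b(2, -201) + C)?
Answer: 1/23741 ≈ 4.2121e-5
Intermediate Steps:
C = 23739 (C = 41162 - 17423 = 23739)
1/(b(2, -201) + C) = 1/(2 + 23739) = 1/23741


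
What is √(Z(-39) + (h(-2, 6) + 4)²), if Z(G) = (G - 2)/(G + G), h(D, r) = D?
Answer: √27534/78 ≈ 2.1274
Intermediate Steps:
Z(G) = (-2 + G)/(2*G) (Z(G) = (-2 + G)/((2*G)) = (-2 + G)*(1/(2*G)) = (-2 + G)/(2*G))
√(Z(-39) + (h(-2, 6) + 4)²) = √((½)*(-2 - 39)/(-39) + (-2 + 4)²) = √((½)*(-1/39)*(-41) + 2²) = √(41/78 + 4) = √(353/78) = √27534/78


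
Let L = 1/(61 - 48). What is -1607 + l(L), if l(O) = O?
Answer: -20890/13 ≈ -1606.9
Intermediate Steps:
L = 1/13 ≈ 0.076923
-1607 + l(L) = -1607 + 1/13 = -20890/13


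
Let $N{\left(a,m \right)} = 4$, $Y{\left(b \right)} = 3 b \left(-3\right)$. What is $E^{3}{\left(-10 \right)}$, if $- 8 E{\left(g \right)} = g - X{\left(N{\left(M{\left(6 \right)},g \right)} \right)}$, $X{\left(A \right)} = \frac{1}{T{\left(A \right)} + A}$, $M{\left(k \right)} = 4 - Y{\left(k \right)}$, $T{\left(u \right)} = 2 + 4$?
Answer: $\frac{1030301}{512000} \approx 2.0123$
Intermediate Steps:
$T{\left(u \right)} = 6$
$Y{\left(b \right)} = - 9 b$
$M{\left(k \right)} = 4 + 9 k$ ($M{\left(k \right)} = 4 - - 9 k = 4 + 9 k$)
$X{\left(A \right)} = \frac{1}{6 + A}$
$E{\left(g \right)} = \frac{1}{80} - \frac{g}{8}$ ($E{\left(g \right)} = - \frac{g - \frac{1}{6 + 4}}{8} = - \frac{g - \frac{1}{10}}{8} = - \frac{- \frac{1}{10} + g}{8} = \frac{1}{80} - \frac{g}{8}$)
$E^{3}{\left(-10 \right)} = \left(\frac{1}{80} - - \frac{5}{4}\right)^{3} = \left(\frac{1}{80} + \frac{5}{4}\right)^{3} = \left(\frac{101}{80}\right)^{3} = \frac{1030301}{512000}$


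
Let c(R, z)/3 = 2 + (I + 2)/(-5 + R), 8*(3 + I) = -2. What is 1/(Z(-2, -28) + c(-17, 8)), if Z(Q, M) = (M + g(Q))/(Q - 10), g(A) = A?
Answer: 88/763 ≈ 0.11533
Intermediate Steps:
I = -13/4 (I = -3 + (⅛)*(-2) = -3 - ¼ = -13/4 ≈ -3.2500)
Z(Q, M) = (M + Q)/(-10 + Q) (Z(Q, M) = (M + Q)/(Q - 10) = (M + Q)/(-10 + Q))
c(R, z) = 6 - 15/(4*(-5 + R)) (c(R, z) = 3*(2 + (-13/4 + 2)/(-5 + R)) = 3*(2 - 5/(4*(-5 + R))) = 6 - 15/(4*(-5 + R)))
1/(Z(-2, -28) + c(-17, 8)) = 1/((-28 - 2)/(-10 - 2) + 3*(-45 + 8*(-17))/(4*(-5 - 17))) = 1/(-30/(-12) + (¾)*(-45 - 136)/(-22)) = 1/(-1/12*(-30) + (¾)*(-1/22)*(-181)) = 1/(5/2 + 543/88) = 1/(763/88) = 88/763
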